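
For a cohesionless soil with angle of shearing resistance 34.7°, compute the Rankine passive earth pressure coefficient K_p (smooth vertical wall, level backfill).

K_p = (1 + sin φ)/(1 − sin φ) = tan²(45° + 34.7°/2) = 3.643.

3.64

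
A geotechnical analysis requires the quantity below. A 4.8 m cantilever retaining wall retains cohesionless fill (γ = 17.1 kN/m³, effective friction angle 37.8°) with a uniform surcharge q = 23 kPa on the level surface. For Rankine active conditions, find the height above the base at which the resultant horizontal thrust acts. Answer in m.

1.89 m

K_a = 0.2400.
Triangular part P₁ = ½K_aγH² = 47.28 at H/3 = 1.600 m; rectangular part P₂ = K_a q H = 26.50 at H/2 = 2.400 m.
ȳ = (P₁·1.600 + P₂·2.400)/(P₁+P₂) = 1.887 m.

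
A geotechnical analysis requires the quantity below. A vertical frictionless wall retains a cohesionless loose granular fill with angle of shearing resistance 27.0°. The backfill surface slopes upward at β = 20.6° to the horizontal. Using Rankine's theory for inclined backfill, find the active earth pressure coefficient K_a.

K_a = cos β · (cos β − √(cos²β − cos²φ)) / (cos β + √(cos²β − cos²φ)).
cos β = 0.9361, cos φ = 0.8910, √(cos²β − cos²φ) = 0.2869.
K_a = 0.9361 × (0.9361 − 0.2869)/(0.9361 + 0.2869) = 0.4969.

0.497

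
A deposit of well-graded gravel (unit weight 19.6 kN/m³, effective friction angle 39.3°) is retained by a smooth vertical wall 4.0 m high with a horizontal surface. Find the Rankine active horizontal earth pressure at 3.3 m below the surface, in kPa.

14.5 kPa

K_a = (1 − sin φ)/(1 + sin φ) = 0.2245.
σ_h = K_a γ z = 0.2245 × 19.6 × 3.3 = 14.52 kPa.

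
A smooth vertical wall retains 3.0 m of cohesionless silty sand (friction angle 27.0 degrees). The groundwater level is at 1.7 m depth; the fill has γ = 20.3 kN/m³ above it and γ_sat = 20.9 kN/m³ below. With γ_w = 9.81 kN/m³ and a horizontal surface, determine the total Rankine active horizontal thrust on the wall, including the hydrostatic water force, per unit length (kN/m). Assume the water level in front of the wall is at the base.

39.7 kN/m

K_a = tan²(45° − φ/2) = 0.3755.
γ' = 20.9 − 9.81 = 11.09 kN/m³. Depth below WT = 1.3 m.
σ'_h at WT = K_a γ d_w = 12.96 kPa; at base = 12.96 + K_a γ' × 1.3 = 18.37 kPa.
P₁ (0–1.7 m) = ½×12.96×1.7 = 11.02. P₂ (1.7–3.0 m) = ½(12.96+18.37)×1.3 = 20.37.
P_w = ½ γ_w h₂² = 0.5×9.81×1.3² = 8.289. Total = 11.02+20.37+8.289 = 39.67 kN/m.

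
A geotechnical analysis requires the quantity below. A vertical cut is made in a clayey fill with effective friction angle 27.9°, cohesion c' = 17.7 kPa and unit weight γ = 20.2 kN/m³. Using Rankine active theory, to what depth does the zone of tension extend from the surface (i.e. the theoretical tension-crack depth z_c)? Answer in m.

K_a = tan²(45° − 27.9°/2) = 0.3625; √K_a = 0.6020.
The active pressure is zero where K_a γ z = 2c√K_a, so z_c = 2c/(γ√K_a) = 2×17.7/(20.2×0.6020) = 2.911 m.

2.91 m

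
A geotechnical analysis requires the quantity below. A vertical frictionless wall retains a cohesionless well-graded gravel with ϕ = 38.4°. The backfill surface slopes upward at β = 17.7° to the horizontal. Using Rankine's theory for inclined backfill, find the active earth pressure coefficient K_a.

K_a = cos β · (cos β − √(cos²β − cos²φ)) / (cos β + √(cos²β − cos²φ)).
cos β = 0.9527, cos φ = 0.7837, √(cos²β − cos²φ) = 0.5417.
K_a = 0.9527 × (0.9527 − 0.5417)/(0.9527 + 0.5417) = 0.2620.

0.262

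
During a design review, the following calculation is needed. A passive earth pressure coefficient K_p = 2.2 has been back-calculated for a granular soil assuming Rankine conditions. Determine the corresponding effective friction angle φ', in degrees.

K_p = (1+sin φ)/(1−sin φ) ⇒ sin φ = (K_p − 1)/(K_p + 1) = 0.3750.
φ = arcsin(0.3750) = 22.02°.

22.0°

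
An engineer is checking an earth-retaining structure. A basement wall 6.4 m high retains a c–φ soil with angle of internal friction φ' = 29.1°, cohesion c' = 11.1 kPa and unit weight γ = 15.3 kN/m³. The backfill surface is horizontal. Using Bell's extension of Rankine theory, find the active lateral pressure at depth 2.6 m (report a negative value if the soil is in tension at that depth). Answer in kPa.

0.697 kPa

K_a = (1 − sin φ)/(1 + sin φ) = 0.3456.
σ_a = K_a γ z − 2c√K_a = 0.3456×15.3×2.6 − 2×11.1×0.5879 = 0.6969 kPa.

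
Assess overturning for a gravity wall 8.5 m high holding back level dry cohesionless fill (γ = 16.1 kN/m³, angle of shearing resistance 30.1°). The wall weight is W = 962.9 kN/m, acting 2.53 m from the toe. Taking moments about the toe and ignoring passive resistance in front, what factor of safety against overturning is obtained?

K_a = tan²(45° − 30.1°/2) = 0.3320.
P_a = ½K_aγH² = 0.5×0.3320×16.1×8.5² = 193.1 kN/m, acting at H/3 = 2.833 m above the base.
Overturning moment M_o = P_a × H/3 = 193.1 × 2.833 = 547.1.
Resisting moment M_r = W × 2.53 = 962.9 × 2.53 = 2436.
FS_overturning = M_r/M_o = 2436/547.1 = 4.453.

4.45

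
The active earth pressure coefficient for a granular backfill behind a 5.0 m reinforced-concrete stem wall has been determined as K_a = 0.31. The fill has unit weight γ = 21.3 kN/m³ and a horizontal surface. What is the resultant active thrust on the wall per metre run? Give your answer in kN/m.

82.5 kN/m

P = ½ K_a γ H² = 0.5 × 0.31 × 21.3 × 5.0² = 82.54 kN/m.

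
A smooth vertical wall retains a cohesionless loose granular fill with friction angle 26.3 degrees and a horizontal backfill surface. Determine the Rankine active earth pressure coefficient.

K_a = tan²(45° − φ/2) = tan²(31.85°) = 0.3859.

0.386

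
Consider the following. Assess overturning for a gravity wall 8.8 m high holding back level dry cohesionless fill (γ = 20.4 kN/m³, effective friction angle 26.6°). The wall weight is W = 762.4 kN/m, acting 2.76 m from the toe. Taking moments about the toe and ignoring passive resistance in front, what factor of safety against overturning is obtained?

K_a = tan²(45° − 26.6°/2) = 0.3814.
P_a = ½K_aγH² = 0.5×0.3814×20.4×8.8² = 301.3 kN/m, acting at H/3 = 2.933 m above the base.
Overturning moment M_o = P_a × H/3 = 301.3 × 2.933 = 883.8.
Resisting moment M_r = W × 2.76 = 762.4 × 2.76 = 2104.
FS_overturning = M_r/M_o = 2104/883.8 = 2.381.

2.38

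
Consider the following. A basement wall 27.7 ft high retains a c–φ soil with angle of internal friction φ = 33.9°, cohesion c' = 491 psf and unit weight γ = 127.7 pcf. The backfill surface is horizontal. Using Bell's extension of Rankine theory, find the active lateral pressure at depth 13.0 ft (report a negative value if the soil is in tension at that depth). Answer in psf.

K_a = (1 − sin φ)/(1 + sin φ) = 0.2839.
σ_a = K_a γ z − 2c√K_a = 0.2839×127.7×13.0 − 2×491×0.5328 = -51.92 psf.

-51.9 psf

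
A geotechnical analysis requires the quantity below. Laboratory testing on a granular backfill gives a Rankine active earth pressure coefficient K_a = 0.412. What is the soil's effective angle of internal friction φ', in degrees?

K_a = tan²(45° − φ/2) ⇒ 45° − φ/2 = arctan(√0.412) = 32.70°.
φ = 2(45° − 32.70°) = 24.61°.

24.6°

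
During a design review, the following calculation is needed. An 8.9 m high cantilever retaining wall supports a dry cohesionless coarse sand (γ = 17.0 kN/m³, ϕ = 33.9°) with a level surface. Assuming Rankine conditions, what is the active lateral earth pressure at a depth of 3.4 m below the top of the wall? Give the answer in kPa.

16.4 kPa

K_a = (1 − sin φ)/(1 + sin φ) = 0.2839.
σ_h = K_a γ z = 0.2839 × 17.0 × 3.4 = 16.41 kPa.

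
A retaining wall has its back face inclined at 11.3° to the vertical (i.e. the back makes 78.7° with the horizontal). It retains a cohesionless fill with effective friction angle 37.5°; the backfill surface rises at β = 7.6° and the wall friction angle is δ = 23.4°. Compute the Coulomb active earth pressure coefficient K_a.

K_a = sin²(α+φ) / [sin²α · sin(α−δ) · (1 + √{sin(φ+δ)sin(φ−β) / (sin(α−δ)sin(α+β))})²].
With α = 78.7°, φ = 37.5°, δ = 23.4°, β = 7.6°: K_a = 0.3408.

0.341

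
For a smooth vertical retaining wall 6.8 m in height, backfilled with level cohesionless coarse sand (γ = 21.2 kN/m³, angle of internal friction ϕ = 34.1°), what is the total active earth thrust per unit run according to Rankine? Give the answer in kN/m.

K_a = tan²(45° − φ/2) = 0.2815.
P_a = ½ K_a γ H² = 0.5 × 0.2815 × 21.2 × 6.8² = 138.0 kN/m.

138 kN/m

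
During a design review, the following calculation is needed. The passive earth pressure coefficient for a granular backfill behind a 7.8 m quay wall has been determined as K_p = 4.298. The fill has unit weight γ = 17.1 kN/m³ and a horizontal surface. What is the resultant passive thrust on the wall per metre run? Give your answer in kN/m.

P = ½ K_p γ H² = 0.5 × 4.298 × 17.1 × 7.8² = 2236 kN/m.

2240 kN/m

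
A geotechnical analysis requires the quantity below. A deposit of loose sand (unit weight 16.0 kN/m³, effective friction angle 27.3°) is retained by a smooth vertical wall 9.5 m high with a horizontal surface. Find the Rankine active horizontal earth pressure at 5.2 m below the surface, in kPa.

30.9 kPa

K_a = (1 − sin φ)/(1 + sin φ) = 0.3711.
σ_h = K_a γ z = 0.3711 × 16.0 × 5.2 = 30.88 kPa.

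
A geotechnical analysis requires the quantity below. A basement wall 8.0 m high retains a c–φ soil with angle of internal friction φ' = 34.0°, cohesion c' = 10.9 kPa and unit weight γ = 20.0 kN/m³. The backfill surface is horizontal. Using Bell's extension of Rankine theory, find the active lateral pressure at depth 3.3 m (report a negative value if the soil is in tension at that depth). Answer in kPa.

7.07 kPa

K_a = (1 − sin φ)/(1 + sin φ) = 0.2827.
σ_a = K_a γ z − 2c√K_a = 0.2827×20.0×3.3 − 2×10.9×0.5317 = 7.068 kPa.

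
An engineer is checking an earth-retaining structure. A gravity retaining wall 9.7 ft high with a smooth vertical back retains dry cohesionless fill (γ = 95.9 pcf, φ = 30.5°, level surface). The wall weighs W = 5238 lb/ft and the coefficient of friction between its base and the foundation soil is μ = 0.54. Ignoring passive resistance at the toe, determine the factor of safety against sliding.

1.92

K_a = tan²(45° − 30.5°/2) = 0.3267.
P_a = ½K_aγH² = 0.5×0.3267×95.9×9.7² = 1474 lb/ft, acting at H/3 = 3.233 ft above the base.
FS_sliding = μW / P_a = 0.54×5238 / 1474 = 1.919.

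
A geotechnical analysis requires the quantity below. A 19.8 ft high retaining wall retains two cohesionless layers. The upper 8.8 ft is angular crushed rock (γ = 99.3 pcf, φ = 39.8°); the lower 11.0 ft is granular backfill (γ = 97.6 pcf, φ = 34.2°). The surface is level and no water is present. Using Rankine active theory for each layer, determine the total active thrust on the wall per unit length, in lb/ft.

K_a1 = tan²(45°−39.8°/2) = 0.2194; K_a2 = tan²(45°−34.2°/2) = 0.2803.
Layer 1: σ at base = K_a1 γ₁ h₁ = 191.7 psf; P₁ = ½×191.7×8.8 = 843.7.
Layer 2: σ_v at top = γ₁h₁ = 873.8; σ_h top = K_a2×873.8 = 245.0; σ_h base = K_a2×(873.8+97.6×11.0) = 545.9.
P₂ = ½(245.0+545.9)×11.0 = 4350. Total P_a = 843.7+4350 = 5194 lb/ft.

5190 lb/ft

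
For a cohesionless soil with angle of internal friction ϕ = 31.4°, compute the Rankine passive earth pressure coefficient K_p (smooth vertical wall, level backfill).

3.18

K_p = (1 + sin φ)/(1 − sin φ) = tan²(45° + 31.4°/2) = 3.175.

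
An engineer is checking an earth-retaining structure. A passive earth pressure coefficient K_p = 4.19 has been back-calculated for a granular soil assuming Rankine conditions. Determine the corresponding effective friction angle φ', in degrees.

K_p = (1+sin φ)/(1−sin φ) ⇒ sin φ = (K_p − 1)/(K_p + 1) = 0.6146.
φ = arcsin(0.6146) = 37.93°.

37.9°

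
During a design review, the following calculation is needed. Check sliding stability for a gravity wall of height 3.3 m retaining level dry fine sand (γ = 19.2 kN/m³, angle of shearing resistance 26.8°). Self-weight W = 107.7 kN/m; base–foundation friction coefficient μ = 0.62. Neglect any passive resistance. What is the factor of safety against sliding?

1.69

K_a = tan²(45° − 26.8°/2) = 0.3785.
P_a = ½K_aγH² = 0.5×0.3785×19.2×3.3² = 39.57 kN/m, acting at H/3 = 1.100 m above the base.
FS_sliding = μW / P_a = 0.62×107.7 / 39.57 = 1.688.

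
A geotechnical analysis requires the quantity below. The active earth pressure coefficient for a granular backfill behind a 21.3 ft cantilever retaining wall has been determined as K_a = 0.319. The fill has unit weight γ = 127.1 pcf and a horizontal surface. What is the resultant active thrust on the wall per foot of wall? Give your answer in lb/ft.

P = ½ K_a γ H² = 0.5 × 0.319 × 127.1 × 21.3² = 9197 lb/ft.

9200 lb/ft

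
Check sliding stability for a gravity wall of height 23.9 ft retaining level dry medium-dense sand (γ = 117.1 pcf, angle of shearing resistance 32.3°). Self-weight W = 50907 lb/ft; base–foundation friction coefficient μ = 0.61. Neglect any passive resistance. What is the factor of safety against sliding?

K_a = tan²(45° − 32.3°/2) = 0.3035.
P_a = ½K_aγH² = 0.5×0.3035×117.1×23.9² = 10150 lb/ft, acting at H/3 = 7.967 ft above the base.
FS_sliding = μW / P_a = 0.61×50907 / 10150 = 3.060.

3.06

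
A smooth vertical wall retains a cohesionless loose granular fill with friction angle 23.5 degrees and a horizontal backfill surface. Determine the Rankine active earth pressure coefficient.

K_a = tan²(45° − φ/2) = tan²(33.25°) = 0.4298.

0.430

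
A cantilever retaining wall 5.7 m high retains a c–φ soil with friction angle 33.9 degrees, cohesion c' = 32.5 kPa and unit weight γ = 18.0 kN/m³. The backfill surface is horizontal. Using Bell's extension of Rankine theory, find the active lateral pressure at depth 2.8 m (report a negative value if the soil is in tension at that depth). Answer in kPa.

-20.3 kPa

K_a = (1 − sin φ)/(1 + sin φ) = 0.2839.
σ_a = K_a γ z − 2c√K_a = 0.2839×18.0×2.8 − 2×32.5×0.5328 = -20.32 kPa.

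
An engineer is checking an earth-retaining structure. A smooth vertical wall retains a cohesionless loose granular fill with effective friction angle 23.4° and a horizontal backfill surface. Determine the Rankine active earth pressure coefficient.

0.431

K_a = (1 − sin φ)/(1 + sin φ) = (1 − sin 23.4°)/(1 + sin 23.4°) = 0.4315.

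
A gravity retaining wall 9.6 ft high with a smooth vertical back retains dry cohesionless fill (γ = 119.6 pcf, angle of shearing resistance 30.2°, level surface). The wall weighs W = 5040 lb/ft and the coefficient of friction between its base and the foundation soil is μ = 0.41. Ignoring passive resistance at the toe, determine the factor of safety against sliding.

1.13

K_a = tan²(45° − 30.2°/2) = 0.3307.
P_a = ½K_aγH² = 0.5×0.3307×119.6×9.6² = 1822 lb/ft, acting at H/3 = 3.200 ft above the base.
FS_sliding = μW / P_a = 0.41×5040 / 1822 = 1.134.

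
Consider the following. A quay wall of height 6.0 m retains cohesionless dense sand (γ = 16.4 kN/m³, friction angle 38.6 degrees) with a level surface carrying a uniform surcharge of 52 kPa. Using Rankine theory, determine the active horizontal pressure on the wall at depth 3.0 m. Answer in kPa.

K_a = (1 − sin φ)/(1 + sin φ) = 0.2316.
σ_v = γz + q = 16.4 × 3.0 + 52 = 101.2 kPa.
σ_h = K_a σ_v = 0.2316 × 101.2 = 23.44 kPa.

23.4 kPa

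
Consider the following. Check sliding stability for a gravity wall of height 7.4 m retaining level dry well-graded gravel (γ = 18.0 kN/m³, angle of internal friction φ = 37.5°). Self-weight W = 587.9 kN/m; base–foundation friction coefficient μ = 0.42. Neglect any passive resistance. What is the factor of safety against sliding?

K_a = tan²(45° − 37.5°/2) = 0.2432.
P_a = ½K_aγH² = 0.5×0.2432×18.0×7.4² = 119.9 kN/m, acting at H/3 = 2.467 m above the base.
FS_sliding = μW / P_a = 0.42×587.9 / 119.9 = 2.060.

2.06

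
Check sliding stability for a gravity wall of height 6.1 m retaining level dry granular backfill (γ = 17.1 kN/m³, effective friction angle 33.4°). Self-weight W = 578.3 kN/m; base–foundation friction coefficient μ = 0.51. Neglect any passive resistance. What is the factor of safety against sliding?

K_a = tan²(45° − 33.4°/2) = 0.2899.
P_a = ½K_aγH² = 0.5×0.2899×17.1×6.1² = 92.24 kN/m, acting at H/3 = 2.033 m above the base.
FS_sliding = μW / P_a = 0.51×578.3 / 92.24 = 3.198.

3.20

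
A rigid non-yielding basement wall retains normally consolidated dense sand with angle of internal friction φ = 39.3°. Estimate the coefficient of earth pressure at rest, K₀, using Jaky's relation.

0.367

K₀ = 1 − sin φ' = 1 − sin 39.3° = 0.3666.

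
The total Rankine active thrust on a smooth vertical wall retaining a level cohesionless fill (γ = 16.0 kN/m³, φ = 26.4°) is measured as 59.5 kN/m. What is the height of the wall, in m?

K_a = 0.3844. P_a = ½ K_a γ H² ⇒ H = √(2P_a/(K_a γ)).
H = √(2×59.5/(0.3844×16.0)) = 4.398 m.

4.40 m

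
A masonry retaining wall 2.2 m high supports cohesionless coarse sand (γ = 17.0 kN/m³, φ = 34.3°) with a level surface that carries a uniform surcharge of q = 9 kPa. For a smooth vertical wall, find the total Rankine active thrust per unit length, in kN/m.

17.0 kN/m

K_a = tan²(45° − φ/2) = 0.2792.
Soil triangle: ½ K_a γ H² = 0.5×0.2792×17.0×2.2² = 11.48 kN/m.
Surcharge rectangle: K_a q H = 0.2792×9×2.2 = 5.527 kN/m.
Total = 11.48 + 5.527 = 17.01 kN/m.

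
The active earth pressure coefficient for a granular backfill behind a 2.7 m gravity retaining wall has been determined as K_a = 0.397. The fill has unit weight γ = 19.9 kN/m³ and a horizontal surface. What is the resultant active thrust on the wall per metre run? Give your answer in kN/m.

28.8 kN/m

P = ½ K_a γ H² = 0.5 × 0.397 × 19.9 × 2.7² = 28.80 kN/m.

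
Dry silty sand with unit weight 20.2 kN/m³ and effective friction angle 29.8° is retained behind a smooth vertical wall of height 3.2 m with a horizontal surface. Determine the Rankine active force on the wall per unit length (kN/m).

34.8 kN/m

K_a = tan²(45° − φ/2) = 0.3360.
P_a = ½ K_a γ H² = 0.5 × 0.3360 × 20.2 × 3.2² = 34.75 kN/m.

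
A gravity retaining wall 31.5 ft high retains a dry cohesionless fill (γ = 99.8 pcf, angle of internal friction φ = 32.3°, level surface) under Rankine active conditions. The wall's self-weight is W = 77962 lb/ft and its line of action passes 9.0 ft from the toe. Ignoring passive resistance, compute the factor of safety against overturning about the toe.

K_a = tan²(45° − 32.3°/2) = 0.3035.
P_a = ½K_aγH² = 0.5×0.3035×99.8×31.5² = 15030 lb/ft, acting at H/3 = 10.50 ft above the base.
Overturning moment M_o = P_a × H/3 = 15030 × 10.50 = 157800.
Resisting moment M_r = W × 9.0 = 77962 × 9.0 = 701700.
FS_overturning = M_r/M_o = 701700/157800 = 4.447.

4.45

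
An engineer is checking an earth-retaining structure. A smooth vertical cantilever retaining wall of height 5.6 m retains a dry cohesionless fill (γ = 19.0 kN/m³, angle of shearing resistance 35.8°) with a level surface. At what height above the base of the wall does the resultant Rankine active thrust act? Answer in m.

1.87 m

K_a = 0.2619.
The pressure distribution is triangular, so the resultant acts at H/3 above the base = 5.6/3 = 1.867 m.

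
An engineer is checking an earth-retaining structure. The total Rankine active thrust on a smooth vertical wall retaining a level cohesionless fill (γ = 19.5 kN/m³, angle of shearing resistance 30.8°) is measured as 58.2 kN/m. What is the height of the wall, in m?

4.30 m

K_a = 0.3227. P_a = ½ K_a γ H² ⇒ H = √(2P_a/(K_a γ)).
H = √(2×58.2/(0.3227×19.5)) = 4.301 m.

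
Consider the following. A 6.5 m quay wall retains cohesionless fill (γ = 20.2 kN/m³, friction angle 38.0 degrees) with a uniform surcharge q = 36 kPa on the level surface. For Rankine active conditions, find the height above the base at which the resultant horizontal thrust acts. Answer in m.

K_a = 0.2379.
Triangular part P₁ = ½K_aγH² = 101.5 at H/3 = 2.167 m; rectangular part P₂ = K_a q H = 55.66 at H/2 = 3.250 m.
ȳ = (P₁·2.167 + P₂·3.250)/(P₁+P₂) = 2.550 m.

2.55 m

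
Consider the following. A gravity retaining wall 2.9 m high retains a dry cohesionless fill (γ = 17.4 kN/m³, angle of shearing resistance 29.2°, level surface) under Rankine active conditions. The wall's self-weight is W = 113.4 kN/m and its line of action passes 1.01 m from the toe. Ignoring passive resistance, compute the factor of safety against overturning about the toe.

K_a = tan²(45° − 29.2°/2) = 0.3442.
P_a = ½K_aγH² = 0.5×0.3442×17.4×2.9² = 25.19 kN/m, acting at H/3 = 0.9667 m above the base.
Overturning moment M_o = P_a × H/3 = 25.19 × 0.9667 = 24.35.
Resisting moment M_r = W × 1.01 = 113.4 × 1.01 = 114.5.
FS_overturning = M_r/M_o = 114.5/24.35 = 4.705.

4.70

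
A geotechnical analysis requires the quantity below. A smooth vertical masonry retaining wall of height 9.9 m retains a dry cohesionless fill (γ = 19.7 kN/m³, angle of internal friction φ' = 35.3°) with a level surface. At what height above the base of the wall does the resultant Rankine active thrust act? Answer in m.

K_a = 0.2675.
The pressure distribution is triangular, so the resultant acts at H/3 above the base = 9.9/3 = 3.300 m.

3.30 m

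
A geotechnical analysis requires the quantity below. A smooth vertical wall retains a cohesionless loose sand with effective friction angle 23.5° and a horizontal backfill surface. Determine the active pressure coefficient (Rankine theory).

0.430

K_a = (1 − sin φ)/(1 + sin φ) = (1 − sin 23.5°)/(1 + sin 23.5°) = 0.4298.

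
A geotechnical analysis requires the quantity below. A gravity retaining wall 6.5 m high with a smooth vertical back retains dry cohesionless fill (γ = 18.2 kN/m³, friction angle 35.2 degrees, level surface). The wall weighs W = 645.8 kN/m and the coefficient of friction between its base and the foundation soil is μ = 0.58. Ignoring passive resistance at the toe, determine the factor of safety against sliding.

K_a = tan²(45° − 35.2°/2) = 0.2687.
P_a = ½K_aγH² = 0.5×0.2687×18.2×6.5² = 103.3 kN/m, acting at H/3 = 2.167 m above the base.
FS_sliding = μW / P_a = 0.58×645.8 / 103.3 = 3.626.

3.63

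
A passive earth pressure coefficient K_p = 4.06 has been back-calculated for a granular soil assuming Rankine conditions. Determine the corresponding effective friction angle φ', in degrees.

37.2°

K_p = (1+sin φ)/(1−sin φ) ⇒ sin φ = (K_p − 1)/(K_p + 1) = 0.6047.
φ = arcsin(0.6047) = 37.21°.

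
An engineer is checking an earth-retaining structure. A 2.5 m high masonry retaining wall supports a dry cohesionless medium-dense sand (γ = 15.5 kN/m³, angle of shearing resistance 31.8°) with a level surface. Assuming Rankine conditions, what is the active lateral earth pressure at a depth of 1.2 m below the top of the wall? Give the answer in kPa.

K_a = (1 − sin φ)/(1 + sin φ) = 0.3098.
σ_h = K_a γ z = 0.3098 × 15.5 × 1.2 = 5.762 kPa.

5.76 kPa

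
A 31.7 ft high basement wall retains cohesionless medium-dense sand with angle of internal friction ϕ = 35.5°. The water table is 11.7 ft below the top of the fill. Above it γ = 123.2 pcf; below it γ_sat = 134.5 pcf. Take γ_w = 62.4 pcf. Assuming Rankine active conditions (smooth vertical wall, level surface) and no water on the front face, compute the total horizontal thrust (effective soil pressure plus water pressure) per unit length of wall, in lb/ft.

K_a = tan²(45° − φ/2) = 0.2653.
γ' = 134.5 − 62.4 = 72.10 pcf. Depth below WT = 20.0 ft.
σ'_h at WT = K_a γ d_w = 382.4 psf; at base = 382.4 + K_a γ' × 20.0 = 764.9 psf.
P₁ (0–11.7 ft) = ½×382.4×11.7 = 2237. P₂ (11.7–31.7 ft) = ½(382.4+764.9)×20.0 = 11470.
P_w = ½ γ_w h₂² = 0.5×62.4×20.0² = 12480. Total = 2237+11470+12480 = 26190 lb/ft.

26200 lb/ft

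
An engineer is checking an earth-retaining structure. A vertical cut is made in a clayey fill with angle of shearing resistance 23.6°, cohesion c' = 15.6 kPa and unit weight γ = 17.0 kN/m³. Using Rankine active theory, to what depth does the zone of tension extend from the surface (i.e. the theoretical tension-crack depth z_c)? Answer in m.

2.80 m

K_a = tan²(45° − 23.6°/2) = 0.4282; √K_a = 0.6544.
The active pressure is zero where K_a γ z = 2c√K_a, so z_c = 2c/(γ√K_a) = 2×15.6/(17.0×0.6544) = 2.805 m.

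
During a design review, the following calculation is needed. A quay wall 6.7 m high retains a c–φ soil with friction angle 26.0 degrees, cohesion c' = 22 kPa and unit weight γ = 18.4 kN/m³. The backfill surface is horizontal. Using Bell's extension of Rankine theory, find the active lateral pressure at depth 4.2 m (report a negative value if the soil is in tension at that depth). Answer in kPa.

2.68 kPa

K_a = (1 − sin φ)/(1 + sin φ) = 0.3905.
σ_a = K_a γ z − 2c√K_a = 0.3905×18.4×4.2 − 2×22×0.6249 = 2.681 kPa.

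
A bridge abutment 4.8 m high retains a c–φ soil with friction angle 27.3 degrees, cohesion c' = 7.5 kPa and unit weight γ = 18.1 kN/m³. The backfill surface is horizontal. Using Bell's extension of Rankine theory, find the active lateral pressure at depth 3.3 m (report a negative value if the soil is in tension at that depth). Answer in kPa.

K_a = (1 − sin φ)/(1 + sin φ) = 0.3711.
σ_a = K_a γ z − 2c√K_a = 0.3711×18.1×3.3 − 2×7.5×0.6092 = 13.03 kPa.

13.0 kPa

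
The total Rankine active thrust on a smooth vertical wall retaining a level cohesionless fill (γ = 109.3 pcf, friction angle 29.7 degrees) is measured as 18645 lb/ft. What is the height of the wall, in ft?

K_a = 0.3374. P_a = ½ K_a γ H² ⇒ H = √(2P_a/(K_a γ)).
H = √(2×18645/(0.3374×109.3)) = 31.80 ft.

31.8 ft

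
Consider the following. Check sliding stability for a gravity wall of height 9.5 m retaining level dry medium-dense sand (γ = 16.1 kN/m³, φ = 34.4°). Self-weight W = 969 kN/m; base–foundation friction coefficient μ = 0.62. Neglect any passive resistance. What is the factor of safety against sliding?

K_a = tan²(45° − 34.4°/2) = 0.2780.
P_a = ½K_aγH² = 0.5×0.2780×16.1×9.5² = 202.0 kN/m, acting at H/3 = 3.167 m above the base.
FS_sliding = μW / P_a = 0.62×969 / 202.0 = 2.975.

2.97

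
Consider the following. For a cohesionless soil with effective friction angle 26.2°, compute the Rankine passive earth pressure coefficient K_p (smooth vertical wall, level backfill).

K_p = (1 + sin φ)/(1 − sin φ) = tan²(45° + 26.2°/2) = 2.581.

2.58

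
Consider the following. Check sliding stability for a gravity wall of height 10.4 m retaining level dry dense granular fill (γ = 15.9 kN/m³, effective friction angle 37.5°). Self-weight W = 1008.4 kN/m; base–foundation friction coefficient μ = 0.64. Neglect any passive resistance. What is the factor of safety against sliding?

K_a = tan²(45° − 37.5°/2) = 0.2432.
P_a = ½K_aγH² = 0.5×0.2432×15.9×10.4² = 209.1 kN/m, acting at H/3 = 3.467 m above the base.
FS_sliding = μW / P_a = 0.64×1008.4 / 209.1 = 3.086.

3.09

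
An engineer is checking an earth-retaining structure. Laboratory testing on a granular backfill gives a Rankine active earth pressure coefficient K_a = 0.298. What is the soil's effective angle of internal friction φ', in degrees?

K_a = tan²(45° − φ/2) ⇒ 45° − φ/2 = arctan(√0.298) = 28.63°.
φ = 2(45° − 28.63°) = 32.74°.

32.7°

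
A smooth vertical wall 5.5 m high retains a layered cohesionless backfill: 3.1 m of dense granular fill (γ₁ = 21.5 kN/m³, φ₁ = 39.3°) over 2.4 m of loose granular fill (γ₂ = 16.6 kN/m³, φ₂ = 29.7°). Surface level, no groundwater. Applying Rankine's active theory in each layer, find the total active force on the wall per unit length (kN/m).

93.3 kN/m

K_a1 = tan²(45°−39.3°/2) = 0.2245; K_a2 = tan²(45°−29.7°/2) = 0.3374.
Layer 1: σ at base = K_a1 γ₁ h₁ = 14.96 kPa; P₁ = ½×14.96×3.1 = 23.19.
Layer 2: σ_v at top = γ₁h₁ = 66.65; σ_h top = K_a2×66.65 = 22.49; σ_h base = K_a2×(66.65+16.6×2.4) = 35.93.
P₂ = ½(22.49+35.93)×2.4 = 70.10. Total P_a = 23.19+70.10 = 93.29 kN/m.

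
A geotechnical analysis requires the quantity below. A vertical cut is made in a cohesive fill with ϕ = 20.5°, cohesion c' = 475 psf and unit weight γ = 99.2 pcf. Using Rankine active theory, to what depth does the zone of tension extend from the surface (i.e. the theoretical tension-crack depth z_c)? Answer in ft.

13.8 ft

K_a = tan²(45° − 20.5°/2) = 0.4813; √K_a = 0.6937.
The active pressure is zero where K_a γ z = 2c√K_a, so z_c = 2c/(γ√K_a) = 2×475/(99.2×0.6937) = 13.80 ft.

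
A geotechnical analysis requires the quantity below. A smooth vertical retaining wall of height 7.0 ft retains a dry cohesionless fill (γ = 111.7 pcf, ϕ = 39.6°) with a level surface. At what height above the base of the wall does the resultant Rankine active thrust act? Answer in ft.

2.33 ft

K_a = 0.2214.
The pressure distribution is triangular, so the resultant acts at H/3 above the base = 7.0/3 = 2.333 ft.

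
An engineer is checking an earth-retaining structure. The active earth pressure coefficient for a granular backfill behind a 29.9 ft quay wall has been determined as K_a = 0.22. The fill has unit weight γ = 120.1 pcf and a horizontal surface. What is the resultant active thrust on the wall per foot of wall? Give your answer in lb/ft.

11800 lb/ft

P = ½ K_a γ H² = 0.5 × 0.22 × 120.1 × 29.9² = 11810 lb/ft.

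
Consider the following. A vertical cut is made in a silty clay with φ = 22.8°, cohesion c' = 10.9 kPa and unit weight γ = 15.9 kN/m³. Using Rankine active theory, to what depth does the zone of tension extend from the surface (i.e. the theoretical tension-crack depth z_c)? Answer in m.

2.06 m

K_a = tan²(45° − 22.8°/2) = 0.4414; √K_a = 0.6644.
The active pressure is zero where K_a γ z = 2c√K_a, so z_c = 2c/(γ√K_a) = 2×10.9/(15.9×0.6644) = 2.064 m.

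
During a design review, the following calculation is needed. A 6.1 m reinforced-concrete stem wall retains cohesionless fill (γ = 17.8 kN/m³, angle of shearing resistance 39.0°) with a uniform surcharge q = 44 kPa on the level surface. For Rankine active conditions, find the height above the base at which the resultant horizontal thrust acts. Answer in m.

2.49 m

K_a = 0.2275.
Triangular part P₁ = ½K_aγH² = 75.34 at H/3 = 2.033 m; rectangular part P₂ = K_a q H = 61.06 at H/2 = 3.050 m.
ȳ = (P₁·2.033 + P₂·3.050)/(P₁+P₂) = 2.488 m.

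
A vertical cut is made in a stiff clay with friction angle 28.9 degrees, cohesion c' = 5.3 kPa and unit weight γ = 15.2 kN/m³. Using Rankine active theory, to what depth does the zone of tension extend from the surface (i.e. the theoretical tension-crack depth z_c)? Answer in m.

1.18 m

K_a = tan²(45° − 28.9°/2) = 0.3484; √K_a = 0.5902.
The active pressure is zero where K_a γ z = 2c√K_a, so z_c = 2c/(γ√K_a) = 2×5.3/(15.2×0.5902) = 1.182 m.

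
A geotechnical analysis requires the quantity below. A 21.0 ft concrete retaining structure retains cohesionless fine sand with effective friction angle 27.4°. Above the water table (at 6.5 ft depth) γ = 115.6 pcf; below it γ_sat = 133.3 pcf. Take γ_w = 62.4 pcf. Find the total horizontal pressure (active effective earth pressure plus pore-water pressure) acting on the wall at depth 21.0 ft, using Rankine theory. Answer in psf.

1560 psf

K_a = (1 − sin φ)/(1 + sin φ) = 0.3697.
γ' = 133.3 − 62.4 = 70.90 pcf.
Effective vertical stress at 21.0 ft: σ'_v = 115.6×6.5 + 70.90×14.5 = 1779 psf.
σ'_h = K_a σ'_v = 0.3697 × 1779 = 657.8 psf; u = γ_w × 14.5 = 904.8 psf.
Total σ_h = 657.8 + 904.8 = 1563 psf.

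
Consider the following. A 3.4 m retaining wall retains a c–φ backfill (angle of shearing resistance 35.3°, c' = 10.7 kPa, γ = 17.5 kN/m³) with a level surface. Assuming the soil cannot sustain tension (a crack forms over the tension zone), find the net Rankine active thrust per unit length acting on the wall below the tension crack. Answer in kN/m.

K_a = 0.2675; √K_a = 0.5172.
Tension-crack depth z_c = 2c/(γ√K_a) = 2×10.7/(17.5×0.5172) = 2.364 m.
σ_a at base = K_a γ H − 2c√K_a = 0.2675×17.5×3.4 − 2×10.7×0.5172 = 4.850 kPa.
P_a = ½ × 4.850 × (H − z_c) = 0.5×4.850×1.036 = 2.512 kN/m.

2.51 kN/m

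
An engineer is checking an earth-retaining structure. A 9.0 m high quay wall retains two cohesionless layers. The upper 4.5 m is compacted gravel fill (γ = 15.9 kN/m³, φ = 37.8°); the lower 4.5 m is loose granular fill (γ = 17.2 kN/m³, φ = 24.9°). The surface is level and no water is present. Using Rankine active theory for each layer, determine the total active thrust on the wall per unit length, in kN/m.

K_a1 = tan²(45°−37.8°/2) = 0.2400; K_a2 = tan²(45°−24.9°/2) = 0.4074.
Layer 1: σ at base = K_a1 γ₁ h₁ = 17.17 kPa; P₁ = ½×17.17×4.5 = 38.64.
Layer 2: σ_v at top = γ₁h₁ = 71.55; σ_h top = K_a2×71.55 = 29.15; σ_h base = K_a2×(71.55+17.2×4.5) = 60.69.
P₂ = ½(29.15+60.69)×4.5 = 202.1. Total P_a = 38.64+202.1 = 240.8 kN/m.

241 kN/m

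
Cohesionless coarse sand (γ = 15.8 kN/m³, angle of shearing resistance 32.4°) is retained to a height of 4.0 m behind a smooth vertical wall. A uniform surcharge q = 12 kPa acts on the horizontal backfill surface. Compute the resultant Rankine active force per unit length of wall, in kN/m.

52.7 kN/m

K_a = tan²(45° − φ/2) = 0.3022.
Soil triangle: ½ K_a γ H² = 0.5×0.3022×15.8×4.0² = 38.20 kN/m.
Surcharge rectangle: K_a q H = 0.3022×12×4.0 = 14.51 kN/m.
Total = 38.20 + 14.51 = 52.71 kN/m.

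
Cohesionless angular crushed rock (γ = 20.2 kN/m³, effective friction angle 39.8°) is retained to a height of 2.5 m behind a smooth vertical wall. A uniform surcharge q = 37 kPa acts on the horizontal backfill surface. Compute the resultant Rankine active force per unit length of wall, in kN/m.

K_a = tan²(45° − φ/2) = 0.2194.
Soil triangle: ½ K_a γ H² = 0.5×0.2194×20.2×2.5² = 13.85 kN/m.
Surcharge rectangle: K_a q H = 0.2194×37×2.5 = 20.30 kN/m.
Total = 13.85 + 20.30 = 34.15 kN/m.

34.1 kN/m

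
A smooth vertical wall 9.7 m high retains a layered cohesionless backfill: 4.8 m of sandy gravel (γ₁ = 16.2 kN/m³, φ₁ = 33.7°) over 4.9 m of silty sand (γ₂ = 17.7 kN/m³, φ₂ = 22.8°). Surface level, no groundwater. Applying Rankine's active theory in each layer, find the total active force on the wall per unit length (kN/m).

315 kN/m

K_a1 = tan²(45°−33.7°/2) = 0.2863; K_a2 = tan²(45°−22.8°/2) = 0.4414.
Layer 1: σ at base = K_a1 γ₁ h₁ = 22.26 kPa; P₁ = ½×22.26×4.8 = 53.43.
Layer 2: σ_v at top = γ₁h₁ = 77.76; σ_h top = K_a2×77.76 = 34.33; σ_h base = K_a2×(77.76+17.7×4.9) = 72.61.
P₂ = ½(34.33+72.61)×4.9 = 262.0. Total P_a = 53.43+262.0 = 315.4 kN/m.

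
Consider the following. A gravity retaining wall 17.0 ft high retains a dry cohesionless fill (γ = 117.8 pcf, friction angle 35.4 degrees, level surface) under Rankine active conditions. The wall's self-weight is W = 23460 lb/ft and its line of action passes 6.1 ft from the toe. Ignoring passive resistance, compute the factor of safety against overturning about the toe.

5.57

K_a = tan²(45° − 35.4°/2) = 0.2664.
P_a = ½K_aγH² = 0.5×0.2664×117.8×17.0² = 4535 lb/ft, acting at H/3 = 5.667 ft above the base.
Overturning moment M_o = P_a × H/3 = 4535 × 5.667 = 25700.
Resisting moment M_r = W × 6.1 = 23460 × 6.1 = 143100.
FS_overturning = M_r/M_o = 143100/25700 = 5.569.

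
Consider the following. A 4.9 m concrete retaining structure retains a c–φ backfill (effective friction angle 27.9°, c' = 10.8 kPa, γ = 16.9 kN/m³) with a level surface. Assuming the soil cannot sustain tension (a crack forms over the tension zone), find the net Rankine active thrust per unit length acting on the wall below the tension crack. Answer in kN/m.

23.6 kN/m

K_a = 0.3625; √K_a = 0.6020.
Tension-crack depth z_c = 2c/(γ√K_a) = 2×10.8/(16.9×0.6020) = 2.123 m.
σ_a at base = K_a γ H − 2c√K_a = 0.3625×16.9×4.9 − 2×10.8×0.6020 = 17.01 kPa.
P_a = ½ × 17.01 × (H − z_c) = 0.5×17.01×2.777 = 23.62 kN/m.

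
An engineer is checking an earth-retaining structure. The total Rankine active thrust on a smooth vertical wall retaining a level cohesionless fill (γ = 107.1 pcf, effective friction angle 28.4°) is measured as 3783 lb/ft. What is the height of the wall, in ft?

K_a = 0.3554. P_a = ½ K_a γ H² ⇒ H = √(2P_a/(K_a γ)).
H = √(2×3783/(0.3554×107.1)) = 14.10 ft.

14.1 ft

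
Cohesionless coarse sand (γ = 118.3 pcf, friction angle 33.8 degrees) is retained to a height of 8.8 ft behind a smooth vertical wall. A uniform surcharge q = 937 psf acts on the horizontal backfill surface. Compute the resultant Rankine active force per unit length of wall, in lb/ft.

K_a = tan²(45° − φ/2) = 0.2851.
Soil triangle: ½ K_a γ H² = 0.5×0.2851×118.3×8.8² = 1306 lb/ft.
Surcharge rectangle: K_a q H = 0.2851×937×8.8 = 2351 lb/ft.
Total = 1306 + 2351 = 3657 lb/ft.

3660 lb/ft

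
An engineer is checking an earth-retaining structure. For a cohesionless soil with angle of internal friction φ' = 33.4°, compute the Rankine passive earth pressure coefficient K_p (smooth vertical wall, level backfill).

K_p = (1 + sin φ)/(1 − sin φ) = tan²(45° + 33.4°/2) = 3.449.

3.45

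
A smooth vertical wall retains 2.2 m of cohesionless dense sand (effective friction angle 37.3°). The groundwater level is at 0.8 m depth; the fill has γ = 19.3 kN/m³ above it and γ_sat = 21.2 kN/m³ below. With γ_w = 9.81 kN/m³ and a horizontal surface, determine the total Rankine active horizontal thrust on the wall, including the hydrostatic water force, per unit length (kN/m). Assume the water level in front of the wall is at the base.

K_a = tan²(45° − φ/2) = 0.2453.
γ' = 21.2 − 9.81 = 11.39 kN/m³. Depth below WT = 1.4 m.
σ'_h at WT = K_a γ d_w = 3.788 kPa; at base = 3.788 + K_a γ' × 1.4 = 7.700 kPa.
P₁ (0–0.8 m) = ½×3.788×0.8 = 1.515. P₂ (0.8–2.2 m) = ½(3.788+7.700)×1.4 = 8.042.
P_w = ½ γ_w h₂² = 0.5×9.81×1.4² = 9.614. Total = 1.515+8.042+9.614 = 19.17 kN/m.

19.2 kN/m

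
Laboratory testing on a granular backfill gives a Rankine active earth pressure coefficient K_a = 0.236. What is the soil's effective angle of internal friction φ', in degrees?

K_a = tan²(45° − φ/2) ⇒ 45° − φ/2 = arctan(√0.236) = 25.91°.
φ = 2(45° − 25.91°) = 38.18°.

38.2°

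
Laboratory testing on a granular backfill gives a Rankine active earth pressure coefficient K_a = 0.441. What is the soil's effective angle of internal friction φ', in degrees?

22.8°

K_a = tan²(45° − φ/2) ⇒ 45° − φ/2 = arctan(√0.441) = 33.59°.
φ = 2(45° − 33.59°) = 22.83°.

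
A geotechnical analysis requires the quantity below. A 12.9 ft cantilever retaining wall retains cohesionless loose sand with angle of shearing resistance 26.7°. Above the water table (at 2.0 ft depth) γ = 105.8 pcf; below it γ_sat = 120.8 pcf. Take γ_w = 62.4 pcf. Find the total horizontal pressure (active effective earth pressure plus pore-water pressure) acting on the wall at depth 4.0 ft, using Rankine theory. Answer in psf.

250 psf

K_a = (1 − sin φ)/(1 + sin φ) = 0.3800.
γ' = 120.8 − 62.4 = 58.40 pcf.
Effective vertical stress at 4.0 ft: σ'_v = 105.8×2.0 + 58.40×2.00 = 328.4 psf.
σ'_h = K_a σ'_v = 0.3800 × 328.4 = 124.8 psf; u = γ_w × 2.00 = 124.8 psf.
Total σ_h = 124.8 + 124.8 = 249.6 psf.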